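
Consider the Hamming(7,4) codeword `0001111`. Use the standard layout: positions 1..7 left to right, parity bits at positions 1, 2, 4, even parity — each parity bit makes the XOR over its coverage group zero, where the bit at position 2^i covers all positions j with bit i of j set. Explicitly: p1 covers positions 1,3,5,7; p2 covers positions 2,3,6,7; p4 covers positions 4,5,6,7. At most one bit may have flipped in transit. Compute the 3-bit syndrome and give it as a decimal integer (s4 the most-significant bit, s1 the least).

0

s1: b1⊕b3⊕b5⊕b7 = 0⊕0⊕1⊕1 = 0
s2: b2⊕b3⊕b6⊕b7 = 0⊕0⊕1⊕1 = 0
s4: b4⊕b5⊕b6⊕b7 = 1⊕1⊕1⊕1 = 0
Syndrome (s4...s1) = 000 → position 0 (no error).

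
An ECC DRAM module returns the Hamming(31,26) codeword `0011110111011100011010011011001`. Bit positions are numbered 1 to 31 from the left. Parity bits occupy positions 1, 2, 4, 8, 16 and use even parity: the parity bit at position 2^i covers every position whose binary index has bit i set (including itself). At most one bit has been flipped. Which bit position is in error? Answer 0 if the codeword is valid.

s1: b1⊕b3⊕b5⊕b7⊕b9⊕b11⊕b13⊕b15⊕b17⊕b19⊕b21⊕b23⊕b25⊕b27⊕b29⊕b31 = 0⊕1⊕1⊕0⊕1⊕0⊕1⊕0⊕0⊕1⊕1⊕0⊕1⊕1⊕0⊕1 = 1
s2: b2⊕b3⊕b6⊕b7⊕b10⊕b11⊕b14⊕b15⊕b18⊕b19⊕b22⊕b23⊕b26⊕b27⊕b30⊕b31 = 0⊕1⊕1⊕0⊕1⊕0⊕1⊕0⊕1⊕1⊕0⊕0⊕0⊕1⊕0⊕1 = 0
s4: b4⊕b5⊕b6⊕b7⊕b12⊕b13⊕b14⊕b15⊕b20⊕b21⊕b22⊕b23⊕b28⊕b29⊕b30⊕b31 = 1⊕1⊕1⊕0⊕1⊕1⊕1⊕0⊕0⊕1⊕0⊕0⊕1⊕0⊕0⊕1 = 1
s8: b8⊕b9⊕b10⊕b11⊕b12⊕b13⊕b14⊕b15⊕b24⊕b25⊕b26⊕b27⊕b28⊕b29⊕b30⊕b31 = 1⊕1⊕1⊕0⊕1⊕1⊕1⊕0⊕1⊕1⊕0⊕1⊕1⊕0⊕0⊕1 = 1
s16: b16⊕b17⊕b18⊕b19⊕b20⊕b21⊕b22⊕b23⊕b24⊕b25⊕b26⊕b27⊕b28⊕b29⊕b30⊕b31 = 0⊕0⊕1⊕1⊕0⊕1⊕0⊕0⊕1⊕1⊕0⊕1⊕1⊕0⊕0⊕1 = 0
Syndrome (s16...s1) = 01101 → position 13.

13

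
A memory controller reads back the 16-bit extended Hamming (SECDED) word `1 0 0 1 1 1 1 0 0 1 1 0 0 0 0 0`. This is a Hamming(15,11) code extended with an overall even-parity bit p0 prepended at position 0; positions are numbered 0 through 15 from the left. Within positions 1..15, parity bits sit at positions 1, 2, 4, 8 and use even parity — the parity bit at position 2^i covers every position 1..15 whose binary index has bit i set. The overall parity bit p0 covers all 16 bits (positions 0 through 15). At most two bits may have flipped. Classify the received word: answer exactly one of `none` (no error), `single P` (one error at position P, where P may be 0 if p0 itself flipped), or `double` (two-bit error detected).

s1: b1⊕b3⊕b5⊕b7⊕b9⊕b11⊕b13⊕b15 = 0⊕1⊕1⊕0⊕1⊕0⊕0⊕0 = 1
s2: b2⊕b3⊕b6⊕b7⊕b10⊕b11⊕b14⊕b15 = 0⊕1⊕1⊕0⊕1⊕0⊕0⊕0 = 1
s4: b4⊕b5⊕b6⊕b7⊕b12⊕b13⊕b14⊕b15 = 1⊕1⊕1⊕0⊕0⊕0⊕0⊕0 = 1
s8: b8⊕b9⊕b10⊕b11⊕b12⊕b13⊕b14⊕b15 = 0⊕1⊕1⊕0⊕0⊕0⊕0⊕0 = 0
Syndrome (s8...s1) = 0111 → position 7.
Overall parity (XOR of all 16 bits, including p0): 1⊕0⊕0⊕1⊕1⊕1⊕1⊕0⊕0⊕1⊕1⊕0⊕0⊕0⊕0⊕0 = 1
Overall=1, syndrome position=7 → single-bit error at position 7.

single 7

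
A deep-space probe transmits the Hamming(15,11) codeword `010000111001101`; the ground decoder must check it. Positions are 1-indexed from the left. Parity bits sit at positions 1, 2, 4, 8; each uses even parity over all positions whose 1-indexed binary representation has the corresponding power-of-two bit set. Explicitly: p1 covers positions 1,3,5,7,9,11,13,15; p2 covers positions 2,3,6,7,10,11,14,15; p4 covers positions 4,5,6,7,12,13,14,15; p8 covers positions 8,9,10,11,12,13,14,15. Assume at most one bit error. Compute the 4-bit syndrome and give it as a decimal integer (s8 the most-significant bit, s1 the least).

s1: b1⊕b3⊕b5⊕b7⊕b9⊕b11⊕b13⊕b15 = 0⊕0⊕0⊕1⊕1⊕0⊕1⊕1 = 0
s2: b2⊕b3⊕b6⊕b7⊕b10⊕b11⊕b14⊕b15 = 1⊕0⊕0⊕1⊕0⊕0⊕0⊕1 = 1
s4: b4⊕b5⊕b6⊕b7⊕b12⊕b13⊕b14⊕b15 = 0⊕0⊕0⊕1⊕1⊕1⊕0⊕1 = 0
s8: b8⊕b9⊕b10⊕b11⊕b12⊕b13⊕b14⊕b15 = 1⊕1⊕0⊕0⊕1⊕1⊕0⊕1 = 1
Syndrome (s8...s1) = 1010 → position 10.

10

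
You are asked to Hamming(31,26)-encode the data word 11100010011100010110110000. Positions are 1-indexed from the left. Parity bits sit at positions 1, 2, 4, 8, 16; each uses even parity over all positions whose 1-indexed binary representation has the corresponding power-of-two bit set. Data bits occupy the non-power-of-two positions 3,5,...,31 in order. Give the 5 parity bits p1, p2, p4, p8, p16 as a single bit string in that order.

Place data bits at non-power-of-two positions: b3=1, b5=1, b6=1, b7=0, b9=0, b10=0, b11=1, b12=0, b13=0, b14=1, b15=1, b17=1, b18=0, b19=0, b20=0, b21=1, b22=0, b23=1, b24=1, b25=0, b26=1, b27=1, b28=0, b29=0, b30=0, b31=0.
p1 = XOR of data positions {3,5,7,9,11,13,15,17,19,21,23,25,27,29,31} = 1⊕1⊕0⊕0⊕1⊕0⊕1⊕1⊕0⊕1⊕1⊕0⊕1⊕0⊕0 = 0
p2 = XOR of data positions {3,6,7,10,11,14,15,18,19,22,23,26,27,30,31} = 1⊕1⊕0⊕0⊕1⊕1⊕1⊕0⊕0⊕0⊕1⊕1⊕1⊕0⊕0 = 0
p4 = XOR of data positions {5,6,7,12,13,14,15,20,21,22,23,28,29,30,31} = 1⊕1⊕0⊕0⊕0⊕1⊕1⊕0⊕1⊕0⊕1⊕0⊕0⊕0⊕0 = 0
p8 = XOR of data positions {9,10,11,12,13,14,15,24,25,26,27,28,29,30,31} = 0⊕0⊕1⊕0⊕0⊕1⊕1⊕1⊕0⊕1⊕1⊕0⊕0⊕0⊕0 = 0
p16 = XOR of data positions {17,18,19,20,21,22,23,24,25,26,27,28,29,30,31} = 1⊕0⊕0⊕0⊕1⊕0⊕1⊕1⊕0⊕1⊕1⊕0⊕0⊕0⊕0 = 0
Parity bits p1,p2,p4,p8,p16 = 00000

00000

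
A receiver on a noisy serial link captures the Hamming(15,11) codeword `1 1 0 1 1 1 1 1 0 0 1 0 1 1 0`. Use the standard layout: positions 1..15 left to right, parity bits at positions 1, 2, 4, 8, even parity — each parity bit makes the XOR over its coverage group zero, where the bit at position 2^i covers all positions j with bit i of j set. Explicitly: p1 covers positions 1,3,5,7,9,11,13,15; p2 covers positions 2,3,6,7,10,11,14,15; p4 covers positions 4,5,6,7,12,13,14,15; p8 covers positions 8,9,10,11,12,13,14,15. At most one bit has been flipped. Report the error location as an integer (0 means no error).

3

s1: b1⊕b3⊕b5⊕b7⊕b9⊕b11⊕b13⊕b15 = 1⊕0⊕1⊕1⊕0⊕1⊕1⊕0 = 1
s2: b2⊕b3⊕b6⊕b7⊕b10⊕b11⊕b14⊕b15 = 1⊕0⊕1⊕1⊕0⊕1⊕1⊕0 = 1
s4: b4⊕b5⊕b6⊕b7⊕b12⊕b13⊕b14⊕b15 = 1⊕1⊕1⊕1⊕0⊕1⊕1⊕0 = 0
s8: b8⊕b9⊕b10⊕b11⊕b12⊕b13⊕b14⊕b15 = 1⊕0⊕0⊕1⊕0⊕1⊕1⊕0 = 0
Syndrome (s8...s1) = 0011 → position 3.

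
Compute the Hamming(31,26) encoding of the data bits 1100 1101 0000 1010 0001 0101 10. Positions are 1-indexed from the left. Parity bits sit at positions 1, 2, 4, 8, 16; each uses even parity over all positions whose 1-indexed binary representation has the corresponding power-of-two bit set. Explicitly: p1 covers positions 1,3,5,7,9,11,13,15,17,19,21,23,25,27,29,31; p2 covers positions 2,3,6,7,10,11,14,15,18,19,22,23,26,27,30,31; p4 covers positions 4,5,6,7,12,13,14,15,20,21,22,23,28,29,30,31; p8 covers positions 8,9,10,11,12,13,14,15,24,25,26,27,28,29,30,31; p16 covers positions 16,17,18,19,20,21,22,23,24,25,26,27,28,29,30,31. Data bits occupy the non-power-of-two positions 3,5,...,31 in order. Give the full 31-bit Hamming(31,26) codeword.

0111100111010000010100001010110

Place data bits at non-power-of-two positions: b3=1, b5=1, b6=0, b7=0, b9=1, b10=1, b11=0, b12=1, b13=0, b14=0, b15=0, b17=0, b18=1, b19=0, b20=1, b21=0, b22=0, b23=0, b24=0, b25=1, b26=0, b27=1, b28=0, b29=1, b30=1, b31=0.
p1 = XOR of data positions {3,5,7,9,11,13,15,17,19,21,23,25,27,29,31} = 1⊕1⊕0⊕1⊕0⊕0⊕0⊕0⊕0⊕0⊕0⊕1⊕1⊕1⊕0 = 0
p2 = XOR of data positions {3,6,7,10,11,14,15,18,19,22,23,26,27,30,31} = 1⊕0⊕0⊕1⊕0⊕0⊕0⊕1⊕0⊕0⊕0⊕0⊕1⊕1⊕0 = 1
p4 = XOR of data positions {5,6,7,12,13,14,15,20,21,22,23,28,29,30,31} = 1⊕0⊕0⊕1⊕0⊕0⊕0⊕1⊕0⊕0⊕0⊕0⊕1⊕1⊕0 = 1
p8 = XOR of data positions {9,10,11,12,13,14,15,24,25,26,27,28,29,30,31} = 1⊕1⊕0⊕1⊕0⊕0⊕0⊕0⊕1⊕0⊕1⊕0⊕1⊕1⊕0 = 1
p16 = XOR of data positions {17,18,19,20,21,22,23,24,25,26,27,28,29,30,31} = 0⊕1⊕0⊕1⊕0⊕0⊕0⊕0⊕1⊕0⊕1⊕0⊕1⊕1⊕0 = 0
Codeword b1..b31 = 0111100111010000010100001010110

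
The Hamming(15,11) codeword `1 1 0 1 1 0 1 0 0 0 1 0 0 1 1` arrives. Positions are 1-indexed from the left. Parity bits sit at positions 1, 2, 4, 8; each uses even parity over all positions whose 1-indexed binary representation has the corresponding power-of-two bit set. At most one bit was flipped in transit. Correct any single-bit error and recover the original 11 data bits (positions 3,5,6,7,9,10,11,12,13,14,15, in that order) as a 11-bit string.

s1: b1⊕b3⊕b5⊕b7⊕b9⊕b11⊕b13⊕b15 = 1⊕0⊕1⊕1⊕0⊕1⊕0⊕1 = 1
s2: b2⊕b3⊕b6⊕b7⊕b10⊕b11⊕b14⊕b15 = 1⊕0⊕0⊕1⊕0⊕1⊕1⊕1 = 1
s4: b4⊕b5⊕b6⊕b7⊕b12⊕b13⊕b14⊕b15 = 1⊕1⊕0⊕1⊕0⊕0⊕1⊕1 = 1
s8: b8⊕b9⊕b10⊕b11⊕b12⊕b13⊕b14⊕b15 = 0⊕0⊕0⊕1⊕0⊕0⊕1⊕1 = 1
Syndrome (s8...s1) = 1111 → position 15.
Flip bit 15: corrected codeword = 110110100010010
Data bits at positions 3,5,6,7,9,10,11,12,13,14,15: 01010010010

01010010010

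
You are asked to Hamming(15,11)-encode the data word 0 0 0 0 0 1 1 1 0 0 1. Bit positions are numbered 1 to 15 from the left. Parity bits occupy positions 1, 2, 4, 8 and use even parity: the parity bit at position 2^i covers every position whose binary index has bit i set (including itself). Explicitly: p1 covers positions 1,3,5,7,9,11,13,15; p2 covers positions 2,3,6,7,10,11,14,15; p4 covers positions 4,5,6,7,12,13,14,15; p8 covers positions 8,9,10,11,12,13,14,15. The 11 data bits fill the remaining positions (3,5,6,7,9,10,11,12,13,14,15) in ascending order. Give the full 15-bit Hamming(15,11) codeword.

010000000111001

Place data bits at non-power-of-two positions: b3=0, b5=0, b6=0, b7=0, b9=0, b10=1, b11=1, b12=1, b13=0, b14=0, b15=1.
p1 = XOR of data positions {3,5,7,9,11,13,15} = 0⊕0⊕0⊕0⊕1⊕0⊕1 = 0
p2 = XOR of data positions {3,6,7,10,11,14,15} = 0⊕0⊕0⊕1⊕1⊕0⊕1 = 1
p4 = XOR of data positions {5,6,7,12,13,14,15} = 0⊕0⊕0⊕1⊕0⊕0⊕1 = 0
p8 = XOR of data positions {9,10,11,12,13,14,15} = 0⊕1⊕1⊕1⊕0⊕0⊕1 = 0
Codeword b1..b15 = 010000000111001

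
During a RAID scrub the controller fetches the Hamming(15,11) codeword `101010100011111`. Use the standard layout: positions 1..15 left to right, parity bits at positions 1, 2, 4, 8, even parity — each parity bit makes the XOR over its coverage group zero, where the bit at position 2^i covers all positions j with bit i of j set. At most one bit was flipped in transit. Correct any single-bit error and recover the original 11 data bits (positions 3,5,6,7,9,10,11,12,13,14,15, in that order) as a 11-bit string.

11010001111

s1: b1⊕b3⊕b5⊕b7⊕b9⊕b11⊕b13⊕b15 = 1⊕1⊕1⊕1⊕0⊕1⊕1⊕1 = 1
s2: b2⊕b3⊕b6⊕b7⊕b10⊕b11⊕b14⊕b15 = 0⊕1⊕0⊕1⊕0⊕1⊕1⊕1 = 1
s4: b4⊕b5⊕b6⊕b7⊕b12⊕b13⊕b14⊕b15 = 0⊕1⊕0⊕1⊕1⊕1⊕1⊕1 = 0
s8: b8⊕b9⊕b10⊕b11⊕b12⊕b13⊕b14⊕b15 = 0⊕0⊕0⊕1⊕1⊕1⊕1⊕1 = 1
Syndrome (s8...s1) = 1011 → position 11.
Flip bit 11: corrected codeword = 101010100001111
Data bits at positions 3,5,6,7,9,10,11,12,13,14,15: 11010001111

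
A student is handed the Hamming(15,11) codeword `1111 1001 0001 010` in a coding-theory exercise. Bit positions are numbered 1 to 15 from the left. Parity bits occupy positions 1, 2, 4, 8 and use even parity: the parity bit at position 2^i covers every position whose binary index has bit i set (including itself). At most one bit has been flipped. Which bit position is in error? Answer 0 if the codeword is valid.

11

s1: b1⊕b3⊕b5⊕b7⊕b9⊕b11⊕b13⊕b15 = 1⊕1⊕1⊕0⊕0⊕0⊕0⊕0 = 1
s2: b2⊕b3⊕b6⊕b7⊕b10⊕b11⊕b14⊕b15 = 1⊕1⊕0⊕0⊕0⊕0⊕1⊕0 = 1
s4: b4⊕b5⊕b6⊕b7⊕b12⊕b13⊕b14⊕b15 = 1⊕1⊕0⊕0⊕1⊕0⊕1⊕0 = 0
s8: b8⊕b9⊕b10⊕b11⊕b12⊕b13⊕b14⊕b15 = 1⊕0⊕0⊕0⊕1⊕0⊕1⊕0 = 1
Syndrome (s8...s1) = 1011 → position 11.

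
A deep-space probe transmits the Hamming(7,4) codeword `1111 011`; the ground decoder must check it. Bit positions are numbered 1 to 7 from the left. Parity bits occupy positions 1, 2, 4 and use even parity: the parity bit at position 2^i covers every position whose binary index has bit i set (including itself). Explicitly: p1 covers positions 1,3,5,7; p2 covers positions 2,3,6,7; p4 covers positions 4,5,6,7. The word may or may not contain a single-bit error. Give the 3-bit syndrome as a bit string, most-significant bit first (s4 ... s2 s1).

s1: b1⊕b3⊕b5⊕b7 = 1⊕1⊕0⊕1 = 1
s2: b2⊕b3⊕b6⊕b7 = 1⊕1⊕1⊕1 = 0
s4: b4⊕b5⊕b6⊕b7 = 1⊕0⊕1⊕1 = 1
Syndrome (s4...s1) = 101 → position 5.

101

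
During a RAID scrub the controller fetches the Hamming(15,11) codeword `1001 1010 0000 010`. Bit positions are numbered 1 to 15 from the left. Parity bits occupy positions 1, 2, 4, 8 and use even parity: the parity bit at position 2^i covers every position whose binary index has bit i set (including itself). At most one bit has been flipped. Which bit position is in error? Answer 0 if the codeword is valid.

9

s1: b1⊕b3⊕b5⊕b7⊕b9⊕b11⊕b13⊕b15 = 1⊕0⊕1⊕1⊕0⊕0⊕0⊕0 = 1
s2: b2⊕b3⊕b6⊕b7⊕b10⊕b11⊕b14⊕b15 = 0⊕0⊕0⊕1⊕0⊕0⊕1⊕0 = 0
s4: b4⊕b5⊕b6⊕b7⊕b12⊕b13⊕b14⊕b15 = 1⊕1⊕0⊕1⊕0⊕0⊕1⊕0 = 0
s8: b8⊕b9⊕b10⊕b11⊕b12⊕b13⊕b14⊕b15 = 0⊕0⊕0⊕0⊕0⊕0⊕1⊕0 = 1
Syndrome (s8...s1) = 1001 → position 9.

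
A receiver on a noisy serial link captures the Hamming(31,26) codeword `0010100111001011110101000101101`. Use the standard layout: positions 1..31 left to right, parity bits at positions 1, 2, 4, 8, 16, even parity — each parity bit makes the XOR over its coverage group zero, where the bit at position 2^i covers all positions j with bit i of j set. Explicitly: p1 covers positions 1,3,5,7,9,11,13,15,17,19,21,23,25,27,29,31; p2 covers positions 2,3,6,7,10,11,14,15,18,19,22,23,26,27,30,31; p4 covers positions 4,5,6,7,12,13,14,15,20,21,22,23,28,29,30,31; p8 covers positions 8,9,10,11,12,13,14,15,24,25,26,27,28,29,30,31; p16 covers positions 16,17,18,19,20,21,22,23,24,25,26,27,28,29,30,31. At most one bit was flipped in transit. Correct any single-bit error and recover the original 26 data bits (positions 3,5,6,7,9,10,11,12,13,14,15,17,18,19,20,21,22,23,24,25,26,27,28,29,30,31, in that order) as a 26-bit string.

s1: b1⊕b3⊕b5⊕b7⊕b9⊕b11⊕b13⊕b15⊕b17⊕b19⊕b21⊕b23⊕b25⊕b27⊕b29⊕b31 = 0⊕1⊕1⊕0⊕1⊕0⊕1⊕1⊕1⊕0⊕0⊕0⊕0⊕0⊕1⊕1 = 0
s2: b2⊕b3⊕b6⊕b7⊕b10⊕b11⊕b14⊕b15⊕b18⊕b19⊕b22⊕b23⊕b26⊕b27⊕b30⊕b31 = 0⊕1⊕0⊕0⊕1⊕0⊕0⊕1⊕1⊕0⊕1⊕0⊕1⊕0⊕0⊕1 = 1
s4: b4⊕b5⊕b6⊕b7⊕b12⊕b13⊕b14⊕b15⊕b20⊕b21⊕b22⊕b23⊕b28⊕b29⊕b30⊕b31 = 0⊕1⊕0⊕0⊕0⊕1⊕0⊕1⊕1⊕0⊕1⊕0⊕1⊕1⊕0⊕1 = 0
s8: b8⊕b9⊕b10⊕b11⊕b12⊕b13⊕b14⊕b15⊕b24⊕b25⊕b26⊕b27⊕b28⊕b29⊕b30⊕b31 = 1⊕1⊕1⊕0⊕0⊕1⊕0⊕1⊕0⊕0⊕1⊕0⊕1⊕1⊕0⊕1 = 1
s16: b16⊕b17⊕b18⊕b19⊕b20⊕b21⊕b22⊕b23⊕b24⊕b25⊕b26⊕b27⊕b28⊕b29⊕b30⊕b31 = 1⊕1⊕1⊕0⊕1⊕0⊕1⊕0⊕0⊕0⊕1⊕0⊕1⊕1⊕0⊕1 = 1
Syndrome (s16...s1) = 11010 → position 26.
Flip bit 26: corrected codeword = 0010100111001011110101000001101
Data bits at positions 3,5,6,7,9,10,11,12,13,14,15,17,18,19,20,21,22,23,24,25,26,27,28,29,30,31: 11001100101110101000001101

11001100101110101000001101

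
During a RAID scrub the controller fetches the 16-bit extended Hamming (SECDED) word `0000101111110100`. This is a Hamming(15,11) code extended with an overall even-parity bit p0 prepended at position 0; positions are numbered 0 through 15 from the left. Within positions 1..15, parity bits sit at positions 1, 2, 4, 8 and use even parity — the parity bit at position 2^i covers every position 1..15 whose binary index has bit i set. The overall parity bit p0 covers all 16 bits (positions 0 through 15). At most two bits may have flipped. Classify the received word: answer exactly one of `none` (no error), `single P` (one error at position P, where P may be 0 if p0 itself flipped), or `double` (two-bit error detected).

s1: b1⊕b3⊕b5⊕b7⊕b9⊕b11⊕b13⊕b15 = 0⊕0⊕0⊕1⊕1⊕1⊕1⊕0 = 0
s2: b2⊕b3⊕b6⊕b7⊕b10⊕b11⊕b14⊕b15 = 0⊕0⊕1⊕1⊕1⊕1⊕0⊕0 = 0
s4: b4⊕b5⊕b6⊕b7⊕b12⊕b13⊕b14⊕b15 = 1⊕0⊕1⊕1⊕0⊕1⊕0⊕0 = 0
s8: b8⊕b9⊕b10⊕b11⊕b12⊕b13⊕b14⊕b15 = 1⊕1⊕1⊕1⊕0⊕1⊕0⊕0 = 1
Syndrome (s8...s1) = 1000 → position 8.
Overall parity (XOR of all 16 bits, including p0): 0⊕0⊕0⊕0⊕1⊕0⊕1⊕1⊕1⊕1⊕1⊕1⊕0⊕1⊕0⊕0 = 0
Overall=0, syndrome position=8 → double-bit error detected (uncorrectable).

double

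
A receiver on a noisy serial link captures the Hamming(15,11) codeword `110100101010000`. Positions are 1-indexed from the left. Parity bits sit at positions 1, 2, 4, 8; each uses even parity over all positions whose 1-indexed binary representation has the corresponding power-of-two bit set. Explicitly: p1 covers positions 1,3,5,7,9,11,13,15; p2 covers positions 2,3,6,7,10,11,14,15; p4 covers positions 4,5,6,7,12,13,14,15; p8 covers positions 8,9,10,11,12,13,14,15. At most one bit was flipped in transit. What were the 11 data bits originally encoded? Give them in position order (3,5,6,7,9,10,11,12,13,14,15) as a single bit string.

00011010000

s1: b1⊕b3⊕b5⊕b7⊕b9⊕b11⊕b13⊕b15 = 1⊕0⊕0⊕1⊕1⊕1⊕0⊕0 = 0
s2: b2⊕b3⊕b6⊕b7⊕b10⊕b11⊕b14⊕b15 = 1⊕0⊕0⊕1⊕0⊕1⊕0⊕0 = 1
s4: b4⊕b5⊕b6⊕b7⊕b12⊕b13⊕b14⊕b15 = 1⊕0⊕0⊕1⊕0⊕0⊕0⊕0 = 0
s8: b8⊕b9⊕b10⊕b11⊕b12⊕b13⊕b14⊕b15 = 0⊕1⊕0⊕1⊕0⊕0⊕0⊕0 = 0
Syndrome (s8...s1) = 0010 → position 2.
Flip bit 2: corrected codeword = 100100101010000
Data bits at positions 3,5,6,7,9,10,11,12,13,14,15: 00011010000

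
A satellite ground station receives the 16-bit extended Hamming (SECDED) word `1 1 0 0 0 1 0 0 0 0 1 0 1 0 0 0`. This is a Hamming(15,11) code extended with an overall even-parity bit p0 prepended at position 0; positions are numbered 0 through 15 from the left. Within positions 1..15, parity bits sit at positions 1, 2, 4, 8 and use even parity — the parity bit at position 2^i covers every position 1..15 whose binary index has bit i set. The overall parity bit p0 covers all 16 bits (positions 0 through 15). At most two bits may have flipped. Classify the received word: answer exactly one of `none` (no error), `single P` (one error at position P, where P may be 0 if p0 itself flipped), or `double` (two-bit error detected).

s1: b1⊕b3⊕b5⊕b7⊕b9⊕b11⊕b13⊕b15 = 1⊕0⊕1⊕0⊕0⊕0⊕0⊕0 = 0
s2: b2⊕b3⊕b6⊕b7⊕b10⊕b11⊕b14⊕b15 = 0⊕0⊕0⊕0⊕1⊕0⊕0⊕0 = 1
s4: b4⊕b5⊕b6⊕b7⊕b12⊕b13⊕b14⊕b15 = 0⊕1⊕0⊕0⊕1⊕0⊕0⊕0 = 0
s8: b8⊕b9⊕b10⊕b11⊕b12⊕b13⊕b14⊕b15 = 0⊕0⊕1⊕0⊕1⊕0⊕0⊕0 = 0
Syndrome (s8...s1) = 0010 → position 2.
Overall parity (XOR of all 16 bits, including p0): 1⊕1⊕0⊕0⊕0⊕1⊕0⊕0⊕0⊕0⊕1⊕0⊕1⊕0⊕0⊕0 = 1
Overall=1, syndrome position=2 → single-bit error at position 2.

single 2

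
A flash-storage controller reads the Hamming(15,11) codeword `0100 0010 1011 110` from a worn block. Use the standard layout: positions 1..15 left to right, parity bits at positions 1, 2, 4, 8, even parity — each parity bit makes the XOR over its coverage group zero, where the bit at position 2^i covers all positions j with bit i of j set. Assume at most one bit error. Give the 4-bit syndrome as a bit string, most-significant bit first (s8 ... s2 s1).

1000

s1: b1⊕b3⊕b5⊕b7⊕b9⊕b11⊕b13⊕b15 = 0⊕0⊕0⊕1⊕1⊕1⊕1⊕0 = 0
s2: b2⊕b3⊕b6⊕b7⊕b10⊕b11⊕b14⊕b15 = 1⊕0⊕0⊕1⊕0⊕1⊕1⊕0 = 0
s4: b4⊕b5⊕b6⊕b7⊕b12⊕b13⊕b14⊕b15 = 0⊕0⊕0⊕1⊕1⊕1⊕1⊕0 = 0
s8: b8⊕b9⊕b10⊕b11⊕b12⊕b13⊕b14⊕b15 = 0⊕1⊕0⊕1⊕1⊕1⊕1⊕0 = 1
Syndrome (s8...s1) = 1000 → position 8.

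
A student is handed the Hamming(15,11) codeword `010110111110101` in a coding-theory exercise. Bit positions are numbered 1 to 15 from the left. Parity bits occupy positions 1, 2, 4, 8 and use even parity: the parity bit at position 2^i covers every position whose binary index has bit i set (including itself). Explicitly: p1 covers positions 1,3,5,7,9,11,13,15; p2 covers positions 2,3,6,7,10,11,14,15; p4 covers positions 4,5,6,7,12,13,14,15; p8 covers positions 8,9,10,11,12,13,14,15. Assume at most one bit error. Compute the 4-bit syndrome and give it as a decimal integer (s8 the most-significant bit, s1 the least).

s1: b1⊕b3⊕b5⊕b7⊕b9⊕b11⊕b13⊕b15 = 0⊕0⊕1⊕1⊕1⊕1⊕1⊕1 = 0
s2: b2⊕b3⊕b6⊕b7⊕b10⊕b11⊕b14⊕b15 = 1⊕0⊕0⊕1⊕1⊕1⊕0⊕1 = 1
s4: b4⊕b5⊕b6⊕b7⊕b12⊕b13⊕b14⊕b15 = 1⊕1⊕0⊕1⊕0⊕1⊕0⊕1 = 1
s8: b8⊕b9⊕b10⊕b11⊕b12⊕b13⊕b14⊕b15 = 1⊕1⊕1⊕1⊕0⊕1⊕0⊕1 = 0
Syndrome (s8...s1) = 0110 → position 6.

6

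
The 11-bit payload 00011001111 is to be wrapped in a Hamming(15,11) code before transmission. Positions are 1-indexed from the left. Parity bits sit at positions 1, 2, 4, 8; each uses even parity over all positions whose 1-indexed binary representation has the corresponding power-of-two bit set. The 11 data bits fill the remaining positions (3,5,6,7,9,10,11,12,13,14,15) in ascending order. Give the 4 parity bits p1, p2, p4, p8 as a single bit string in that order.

0111

Place data bits at non-power-of-two positions: b3=0, b5=0, b6=0, b7=1, b9=1, b10=0, b11=0, b12=1, b13=1, b14=1, b15=1.
p1 = XOR of data positions {3,5,7,9,11,13,15} = 0⊕0⊕1⊕1⊕0⊕1⊕1 = 0
p2 = XOR of data positions {3,6,7,10,11,14,15} = 0⊕0⊕1⊕0⊕0⊕1⊕1 = 1
p4 = XOR of data positions {5,6,7,12,13,14,15} = 0⊕0⊕1⊕1⊕1⊕1⊕1 = 1
p8 = XOR of data positions {9,10,11,12,13,14,15} = 1⊕0⊕0⊕1⊕1⊕1⊕1 = 1
Parity bits p1,p2,p4,p8 = 0111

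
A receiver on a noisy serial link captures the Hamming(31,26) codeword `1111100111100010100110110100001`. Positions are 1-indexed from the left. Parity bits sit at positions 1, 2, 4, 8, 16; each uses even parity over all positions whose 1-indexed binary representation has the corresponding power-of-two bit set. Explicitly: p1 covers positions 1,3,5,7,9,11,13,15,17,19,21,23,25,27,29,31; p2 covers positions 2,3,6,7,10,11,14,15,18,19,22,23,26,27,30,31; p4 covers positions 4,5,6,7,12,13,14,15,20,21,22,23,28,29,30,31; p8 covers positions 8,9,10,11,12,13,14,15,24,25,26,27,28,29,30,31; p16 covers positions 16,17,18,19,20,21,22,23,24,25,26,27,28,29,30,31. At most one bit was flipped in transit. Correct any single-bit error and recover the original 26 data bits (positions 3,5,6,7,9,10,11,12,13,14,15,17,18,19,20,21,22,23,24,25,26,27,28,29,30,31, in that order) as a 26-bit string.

s1: b1⊕b3⊕b5⊕b7⊕b9⊕b11⊕b13⊕b15⊕b17⊕b19⊕b21⊕b23⊕b25⊕b27⊕b29⊕b31 = 1⊕1⊕1⊕0⊕1⊕1⊕0⊕1⊕1⊕0⊕1⊕1⊕0⊕0⊕0⊕1 = 0
s2: b2⊕b3⊕b6⊕b7⊕b10⊕b11⊕b14⊕b15⊕b18⊕b19⊕b22⊕b23⊕b26⊕b27⊕b30⊕b31 = 1⊕1⊕0⊕0⊕1⊕1⊕0⊕1⊕0⊕0⊕0⊕1⊕1⊕0⊕0⊕1 = 0
s4: b4⊕b5⊕b6⊕b7⊕b12⊕b13⊕b14⊕b15⊕b20⊕b21⊕b22⊕b23⊕b28⊕b29⊕b30⊕b31 = 1⊕1⊕0⊕0⊕0⊕0⊕0⊕1⊕1⊕1⊕0⊕1⊕0⊕0⊕0⊕1 = 1
s8: b8⊕b9⊕b10⊕b11⊕b12⊕b13⊕b14⊕b15⊕b24⊕b25⊕b26⊕b27⊕b28⊕b29⊕b30⊕b31 = 1⊕1⊕1⊕1⊕0⊕0⊕0⊕1⊕1⊕0⊕1⊕0⊕0⊕0⊕0⊕1 = 0
s16: b16⊕b17⊕b18⊕b19⊕b20⊕b21⊕b22⊕b23⊕b24⊕b25⊕b26⊕b27⊕b28⊕b29⊕b30⊕b31 = 0⊕1⊕0⊕0⊕1⊕1⊕0⊕1⊕1⊕0⊕1⊕0⊕0⊕0⊕0⊕1 = 1
Syndrome (s16...s1) = 10100 → position 20.
Flip bit 20: corrected codeword = 1111100111100010100010110100001
Data bits at positions 3,5,6,7,9,10,11,12,13,14,15,17,18,19,20,21,22,23,24,25,26,27,28,29,30,31: 11001110001100010110100001

11001110001100010110100001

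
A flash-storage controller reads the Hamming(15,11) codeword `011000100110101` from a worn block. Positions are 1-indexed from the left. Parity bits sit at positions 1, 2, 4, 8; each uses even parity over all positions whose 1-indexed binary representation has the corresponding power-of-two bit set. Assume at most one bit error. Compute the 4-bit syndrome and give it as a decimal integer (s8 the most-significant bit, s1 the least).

5

s1: b1⊕b3⊕b5⊕b7⊕b9⊕b11⊕b13⊕b15 = 0⊕1⊕0⊕1⊕0⊕1⊕1⊕1 = 1
s2: b2⊕b3⊕b6⊕b7⊕b10⊕b11⊕b14⊕b15 = 1⊕1⊕0⊕1⊕1⊕1⊕0⊕1 = 0
s4: b4⊕b5⊕b6⊕b7⊕b12⊕b13⊕b14⊕b15 = 0⊕0⊕0⊕1⊕0⊕1⊕0⊕1 = 1
s8: b8⊕b9⊕b10⊕b11⊕b12⊕b13⊕b14⊕b15 = 0⊕0⊕1⊕1⊕0⊕1⊕0⊕1 = 0
Syndrome (s8...s1) = 0101 → position 5.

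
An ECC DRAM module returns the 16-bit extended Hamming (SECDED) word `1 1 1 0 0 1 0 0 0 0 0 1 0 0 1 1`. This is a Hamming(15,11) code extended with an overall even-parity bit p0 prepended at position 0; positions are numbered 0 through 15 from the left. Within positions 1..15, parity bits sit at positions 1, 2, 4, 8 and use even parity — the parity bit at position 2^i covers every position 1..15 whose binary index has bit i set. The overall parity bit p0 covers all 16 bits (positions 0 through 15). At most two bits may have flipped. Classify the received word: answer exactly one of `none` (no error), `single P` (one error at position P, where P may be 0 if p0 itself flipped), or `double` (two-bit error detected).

s1: b1⊕b3⊕b5⊕b7⊕b9⊕b11⊕b13⊕b15 = 1⊕0⊕1⊕0⊕0⊕1⊕0⊕1 = 0
s2: b2⊕b3⊕b6⊕b7⊕b10⊕b11⊕b14⊕b15 = 1⊕0⊕0⊕0⊕0⊕1⊕1⊕1 = 0
s4: b4⊕b5⊕b6⊕b7⊕b12⊕b13⊕b14⊕b15 = 0⊕1⊕0⊕0⊕0⊕0⊕1⊕1 = 1
s8: b8⊕b9⊕b10⊕b11⊕b12⊕b13⊕b14⊕b15 = 0⊕0⊕0⊕1⊕0⊕0⊕1⊕1 = 1
Syndrome (s8...s1) = 1100 → position 12.
Overall parity (XOR of all 16 bits, including p0): 1⊕1⊕1⊕0⊕0⊕1⊕0⊕0⊕0⊕0⊕0⊕1⊕0⊕0⊕1⊕1 = 1
Overall=1, syndrome position=12 → single-bit error at position 12.

single 12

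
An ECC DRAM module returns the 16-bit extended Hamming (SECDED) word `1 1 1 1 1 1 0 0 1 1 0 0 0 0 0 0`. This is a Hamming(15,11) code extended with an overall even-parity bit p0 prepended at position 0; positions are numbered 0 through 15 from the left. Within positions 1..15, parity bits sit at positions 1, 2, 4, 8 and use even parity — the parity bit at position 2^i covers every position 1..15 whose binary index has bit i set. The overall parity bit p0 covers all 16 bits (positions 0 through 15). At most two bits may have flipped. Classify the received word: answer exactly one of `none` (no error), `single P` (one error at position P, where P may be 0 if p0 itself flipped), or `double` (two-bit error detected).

s1: b1⊕b3⊕b5⊕b7⊕b9⊕b11⊕b13⊕b15 = 1⊕1⊕1⊕0⊕1⊕0⊕0⊕0 = 0
s2: b2⊕b3⊕b6⊕b7⊕b10⊕b11⊕b14⊕b15 = 1⊕1⊕0⊕0⊕0⊕0⊕0⊕0 = 0
s4: b4⊕b5⊕b6⊕b7⊕b12⊕b13⊕b14⊕b15 = 1⊕1⊕0⊕0⊕0⊕0⊕0⊕0 = 0
s8: b8⊕b9⊕b10⊕b11⊕b12⊕b13⊕b14⊕b15 = 1⊕1⊕0⊕0⊕0⊕0⊕0⊕0 = 0
Syndrome (s8...s1) = 0000 → position 0 (no error).
Overall parity (XOR of all 16 bits, including p0): 1⊕1⊕1⊕1⊕1⊕1⊕0⊕0⊕1⊕1⊕0⊕0⊕0⊕0⊕0⊕0 = 0
Overall=0, syndrome position=0 → no error.

none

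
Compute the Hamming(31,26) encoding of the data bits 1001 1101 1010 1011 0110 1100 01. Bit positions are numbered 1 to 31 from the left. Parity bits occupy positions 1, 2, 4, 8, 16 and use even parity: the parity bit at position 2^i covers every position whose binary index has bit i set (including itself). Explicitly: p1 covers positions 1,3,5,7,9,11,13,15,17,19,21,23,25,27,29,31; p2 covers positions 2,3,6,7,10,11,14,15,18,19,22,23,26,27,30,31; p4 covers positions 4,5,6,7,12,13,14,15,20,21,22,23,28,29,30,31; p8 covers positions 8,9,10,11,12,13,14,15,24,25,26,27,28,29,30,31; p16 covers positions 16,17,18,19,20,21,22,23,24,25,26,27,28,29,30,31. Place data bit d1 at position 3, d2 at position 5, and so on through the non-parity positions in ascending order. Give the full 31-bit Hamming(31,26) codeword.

Place data bits at non-power-of-two positions: b3=1, b5=0, b6=0, b7=1, b9=1, b10=1, b11=0, b12=1, b13=1, b14=0, b15=1, b17=0, b18=1, b19=0, b20=1, b21=1, b22=0, b23=1, b24=1, b25=0, b26=1, b27=1, b28=0, b29=0, b30=0, b31=1.
p1 = XOR of data positions {3,5,7,9,11,13,15,17,19,21,23,25,27,29,31} = 1⊕0⊕1⊕1⊕0⊕1⊕1⊕0⊕0⊕1⊕1⊕0⊕1⊕0⊕1 = 1
p2 = XOR of data positions {3,6,7,10,11,14,15,18,19,22,23,26,27,30,31} = 1⊕0⊕1⊕1⊕0⊕0⊕1⊕1⊕0⊕0⊕1⊕1⊕1⊕0⊕1 = 1
p4 = XOR of data positions {5,6,7,12,13,14,15,20,21,22,23,28,29,30,31} = 0⊕0⊕1⊕1⊕1⊕0⊕1⊕1⊕1⊕0⊕1⊕0⊕0⊕0⊕1 = 0
p8 = XOR of data positions {9,10,11,12,13,14,15,24,25,26,27,28,29,30,31} = 1⊕1⊕0⊕1⊕1⊕0⊕1⊕1⊕0⊕1⊕1⊕0⊕0⊕0⊕1 = 1
p16 = XOR of data positions {17,18,19,20,21,22,23,24,25,26,27,28,29,30,31} = 0⊕1⊕0⊕1⊕1⊕0⊕1⊕1⊕0⊕1⊕1⊕0⊕0⊕0⊕1 = 0
Codeword b1..b31 = 1110001111011010010110110110001

1110001111011010010110110110001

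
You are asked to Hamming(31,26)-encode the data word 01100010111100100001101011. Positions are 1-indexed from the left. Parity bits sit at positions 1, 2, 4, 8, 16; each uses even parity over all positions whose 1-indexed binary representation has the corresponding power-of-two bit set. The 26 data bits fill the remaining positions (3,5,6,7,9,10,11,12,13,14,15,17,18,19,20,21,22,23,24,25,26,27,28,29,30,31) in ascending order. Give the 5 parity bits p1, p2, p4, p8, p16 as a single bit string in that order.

Place data bits at non-power-of-two positions: b3=0, b5=1, b6=1, b7=0, b9=0, b10=0, b11=1, b12=0, b13=1, b14=1, b15=1, b17=1, b18=0, b19=0, b20=1, b21=0, b22=0, b23=0, b24=0, b25=1, b26=1, b27=0, b28=1, b29=0, b30=1, b31=1.
p1 = XOR of data positions {3,5,7,9,11,13,15,17,19,21,23,25,27,29,31} = 0⊕1⊕0⊕0⊕1⊕1⊕1⊕1⊕0⊕0⊕0⊕1⊕0⊕0⊕1 = 1
p2 = XOR of data positions {3,6,7,10,11,14,15,18,19,22,23,26,27,30,31} = 0⊕1⊕0⊕0⊕1⊕1⊕1⊕0⊕0⊕0⊕0⊕1⊕0⊕1⊕1 = 1
p4 = XOR of data positions {5,6,7,12,13,14,15,20,21,22,23,28,29,30,31} = 1⊕1⊕0⊕0⊕1⊕1⊕1⊕1⊕0⊕0⊕0⊕1⊕0⊕1⊕1 = 1
p8 = XOR of data positions {9,10,11,12,13,14,15,24,25,26,27,28,29,30,31} = 0⊕0⊕1⊕0⊕1⊕1⊕1⊕0⊕1⊕1⊕0⊕1⊕0⊕1⊕1 = 1
p16 = XOR of data positions {17,18,19,20,21,22,23,24,25,26,27,28,29,30,31} = 1⊕0⊕0⊕1⊕0⊕0⊕0⊕0⊕1⊕1⊕0⊕1⊕0⊕1⊕1 = 1
Parity bits p1,p2,p4,p8,p16 = 11111

11111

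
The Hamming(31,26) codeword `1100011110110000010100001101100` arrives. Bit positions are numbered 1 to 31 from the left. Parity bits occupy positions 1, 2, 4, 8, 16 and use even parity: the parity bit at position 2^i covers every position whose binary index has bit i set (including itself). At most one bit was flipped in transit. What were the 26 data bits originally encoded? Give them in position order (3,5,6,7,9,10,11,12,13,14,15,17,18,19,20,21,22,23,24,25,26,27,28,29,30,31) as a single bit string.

00111011000010100001101100

s1: b1⊕b3⊕b5⊕b7⊕b9⊕b11⊕b13⊕b15⊕b17⊕b19⊕b21⊕b23⊕b25⊕b27⊕b29⊕b31 = 1⊕0⊕0⊕1⊕1⊕1⊕0⊕0⊕0⊕0⊕0⊕0⊕1⊕0⊕1⊕0 = 0
s2: b2⊕b3⊕b6⊕b7⊕b10⊕b11⊕b14⊕b15⊕b18⊕b19⊕b22⊕b23⊕b26⊕b27⊕b30⊕b31 = 1⊕0⊕1⊕1⊕0⊕1⊕0⊕0⊕1⊕0⊕0⊕0⊕1⊕0⊕0⊕0 = 0
s4: b4⊕b5⊕b6⊕b7⊕b12⊕b13⊕b14⊕b15⊕b20⊕b21⊕b22⊕b23⊕b28⊕b29⊕b30⊕b31 = 0⊕0⊕1⊕1⊕1⊕0⊕0⊕0⊕1⊕0⊕0⊕0⊕1⊕1⊕0⊕0 = 0
s8: b8⊕b9⊕b10⊕b11⊕b12⊕b13⊕b14⊕b15⊕b24⊕b25⊕b26⊕b27⊕b28⊕b29⊕b30⊕b31 = 1⊕1⊕0⊕1⊕1⊕0⊕0⊕0⊕0⊕1⊕1⊕0⊕1⊕1⊕0⊕0 = 0
s16: b16⊕b17⊕b18⊕b19⊕b20⊕b21⊕b22⊕b23⊕b24⊕b25⊕b26⊕b27⊕b28⊕b29⊕b30⊕b31 = 0⊕0⊕1⊕0⊕1⊕0⊕0⊕0⊕0⊕1⊕1⊕0⊕1⊕1⊕0⊕0 = 0
Syndrome (s16...s1) = 00000 → position 0 (no error).
No correction needed.
Data bits at positions 3,5,6,7,9,10,11,12,13,14,15,17,18,19,20,21,22,23,24,25,26,27,28,29,30,31: 00111011000010100001101100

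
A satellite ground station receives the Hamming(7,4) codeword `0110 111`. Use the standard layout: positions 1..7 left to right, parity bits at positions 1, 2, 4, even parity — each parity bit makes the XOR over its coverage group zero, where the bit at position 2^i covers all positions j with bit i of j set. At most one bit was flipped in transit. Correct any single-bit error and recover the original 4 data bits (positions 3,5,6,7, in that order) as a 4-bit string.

s1: b1⊕b3⊕b5⊕b7 = 0⊕1⊕1⊕1 = 1
s2: b2⊕b3⊕b6⊕b7 = 1⊕1⊕1⊕1 = 0
s4: b4⊕b5⊕b6⊕b7 = 0⊕1⊕1⊕1 = 1
Syndrome (s4...s1) = 101 → position 5.
Flip bit 5: corrected codeword = 0110011
Data bits at positions 3,5,6,7: 1011

1011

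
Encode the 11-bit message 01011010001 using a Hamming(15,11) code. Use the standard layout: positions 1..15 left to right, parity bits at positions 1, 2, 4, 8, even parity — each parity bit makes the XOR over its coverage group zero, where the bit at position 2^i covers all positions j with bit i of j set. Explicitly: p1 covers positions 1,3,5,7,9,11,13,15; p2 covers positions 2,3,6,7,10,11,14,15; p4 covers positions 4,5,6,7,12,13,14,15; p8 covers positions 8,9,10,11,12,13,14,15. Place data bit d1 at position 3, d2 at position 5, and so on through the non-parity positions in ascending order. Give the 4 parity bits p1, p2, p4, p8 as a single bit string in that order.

1111

Place data bits at non-power-of-two positions: b3=0, b5=1, b6=0, b7=1, b9=1, b10=0, b11=1, b12=0, b13=0, b14=0, b15=1.
p1 = XOR of data positions {3,5,7,9,11,13,15} = 0⊕1⊕1⊕1⊕1⊕0⊕1 = 1
p2 = XOR of data positions {3,6,7,10,11,14,15} = 0⊕0⊕1⊕0⊕1⊕0⊕1 = 1
p4 = XOR of data positions {5,6,7,12,13,14,15} = 1⊕0⊕1⊕0⊕0⊕0⊕1 = 1
p8 = XOR of data positions {9,10,11,12,13,14,15} = 1⊕0⊕1⊕0⊕0⊕0⊕1 = 1
Parity bits p1,p2,p4,p8 = 1111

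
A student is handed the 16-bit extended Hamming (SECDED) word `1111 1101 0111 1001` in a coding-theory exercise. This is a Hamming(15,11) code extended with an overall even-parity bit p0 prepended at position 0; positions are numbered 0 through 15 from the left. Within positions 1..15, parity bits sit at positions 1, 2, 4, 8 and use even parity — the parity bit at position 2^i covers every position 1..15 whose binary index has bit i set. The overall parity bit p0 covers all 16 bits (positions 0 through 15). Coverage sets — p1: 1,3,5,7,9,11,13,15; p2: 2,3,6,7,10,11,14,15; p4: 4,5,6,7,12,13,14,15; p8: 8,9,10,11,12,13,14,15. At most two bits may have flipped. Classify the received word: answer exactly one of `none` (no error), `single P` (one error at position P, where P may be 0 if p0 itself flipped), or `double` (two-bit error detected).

double

s1: b1⊕b3⊕b5⊕b7⊕b9⊕b11⊕b13⊕b15 = 1⊕1⊕1⊕1⊕1⊕1⊕0⊕1 = 1
s2: b2⊕b3⊕b6⊕b7⊕b10⊕b11⊕b14⊕b15 = 1⊕1⊕0⊕1⊕1⊕1⊕0⊕1 = 0
s4: b4⊕b5⊕b6⊕b7⊕b12⊕b13⊕b14⊕b15 = 1⊕1⊕0⊕1⊕1⊕0⊕0⊕1 = 1
s8: b8⊕b9⊕b10⊕b11⊕b12⊕b13⊕b14⊕b15 = 0⊕1⊕1⊕1⊕1⊕0⊕0⊕1 = 1
Syndrome (s8...s1) = 1101 → position 13.
Overall parity (XOR of all 16 bits, including p0): 1⊕1⊕1⊕1⊕1⊕1⊕0⊕1⊕0⊕1⊕1⊕1⊕1⊕0⊕0⊕1 = 0
Overall=0, syndrome position=13 → double-bit error detected (uncorrectable).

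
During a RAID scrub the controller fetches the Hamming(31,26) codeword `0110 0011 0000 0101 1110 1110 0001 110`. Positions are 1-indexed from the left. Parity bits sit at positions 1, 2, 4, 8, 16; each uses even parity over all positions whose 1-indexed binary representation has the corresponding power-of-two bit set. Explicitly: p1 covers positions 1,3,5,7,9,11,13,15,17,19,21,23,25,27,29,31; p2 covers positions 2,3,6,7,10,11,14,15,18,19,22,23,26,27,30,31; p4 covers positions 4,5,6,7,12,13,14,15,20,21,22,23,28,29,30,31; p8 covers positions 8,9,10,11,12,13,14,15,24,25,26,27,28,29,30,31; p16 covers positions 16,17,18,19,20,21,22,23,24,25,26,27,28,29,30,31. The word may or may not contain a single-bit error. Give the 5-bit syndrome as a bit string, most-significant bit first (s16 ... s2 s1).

s1: b1⊕b3⊕b5⊕b7⊕b9⊕b11⊕b13⊕b15⊕b17⊕b19⊕b21⊕b23⊕b25⊕b27⊕b29⊕b31 = 0⊕1⊕0⊕1⊕0⊕0⊕0⊕0⊕1⊕1⊕1⊕1⊕0⊕0⊕1⊕0 = 1
s2: b2⊕b3⊕b6⊕b7⊕b10⊕b11⊕b14⊕b15⊕b18⊕b19⊕b22⊕b23⊕b26⊕b27⊕b30⊕b31 = 1⊕1⊕0⊕1⊕0⊕0⊕1⊕0⊕1⊕1⊕1⊕1⊕0⊕0⊕1⊕0 = 1
s4: b4⊕b5⊕b6⊕b7⊕b12⊕b13⊕b14⊕b15⊕b20⊕b21⊕b22⊕b23⊕b28⊕b29⊕b30⊕b31 = 0⊕0⊕0⊕1⊕0⊕0⊕1⊕0⊕0⊕1⊕1⊕1⊕1⊕1⊕1⊕0 = 0
s8: b8⊕b9⊕b10⊕b11⊕b12⊕b13⊕b14⊕b15⊕b24⊕b25⊕b26⊕b27⊕b28⊕b29⊕b30⊕b31 = 1⊕0⊕0⊕0⊕0⊕0⊕1⊕0⊕0⊕0⊕0⊕0⊕1⊕1⊕1⊕0 = 1
s16: b16⊕b17⊕b18⊕b19⊕b20⊕b21⊕b22⊕b23⊕b24⊕b25⊕b26⊕b27⊕b28⊕b29⊕b30⊕b31 = 1⊕1⊕1⊕1⊕0⊕1⊕1⊕1⊕0⊕0⊕0⊕0⊕1⊕1⊕1⊕0 = 0
Syndrome (s16...s1) = 01011 → position 11.

01011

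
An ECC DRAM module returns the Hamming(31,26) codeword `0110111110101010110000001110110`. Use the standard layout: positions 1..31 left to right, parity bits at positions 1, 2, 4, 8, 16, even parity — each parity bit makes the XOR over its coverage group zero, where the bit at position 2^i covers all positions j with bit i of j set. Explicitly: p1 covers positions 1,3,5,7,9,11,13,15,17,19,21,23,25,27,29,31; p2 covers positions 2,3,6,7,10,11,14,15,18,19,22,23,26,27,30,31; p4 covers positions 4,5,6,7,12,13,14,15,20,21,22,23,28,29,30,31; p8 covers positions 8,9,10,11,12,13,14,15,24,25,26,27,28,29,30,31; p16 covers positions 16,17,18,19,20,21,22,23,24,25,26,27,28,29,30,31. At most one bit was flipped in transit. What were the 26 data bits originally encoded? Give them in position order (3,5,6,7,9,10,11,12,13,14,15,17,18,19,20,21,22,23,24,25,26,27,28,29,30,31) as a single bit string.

s1: b1⊕b3⊕b5⊕b7⊕b9⊕b11⊕b13⊕b15⊕b17⊕b19⊕b21⊕b23⊕b25⊕b27⊕b29⊕b31 = 0⊕1⊕1⊕1⊕1⊕1⊕1⊕1⊕1⊕0⊕0⊕0⊕1⊕1⊕1⊕0 = 1
s2: b2⊕b3⊕b6⊕b7⊕b10⊕b11⊕b14⊕b15⊕b18⊕b19⊕b22⊕b23⊕b26⊕b27⊕b30⊕b31 = 1⊕1⊕1⊕1⊕0⊕1⊕0⊕1⊕1⊕0⊕0⊕0⊕1⊕1⊕1⊕0 = 0
s4: b4⊕b5⊕b6⊕b7⊕b12⊕b13⊕b14⊕b15⊕b20⊕b21⊕b22⊕b23⊕b28⊕b29⊕b30⊕b31 = 0⊕1⊕1⊕1⊕0⊕1⊕0⊕1⊕0⊕0⊕0⊕0⊕0⊕1⊕1⊕0 = 1
s8: b8⊕b9⊕b10⊕b11⊕b12⊕b13⊕b14⊕b15⊕b24⊕b25⊕b26⊕b27⊕b28⊕b29⊕b30⊕b31 = 1⊕1⊕0⊕1⊕0⊕1⊕0⊕1⊕0⊕1⊕1⊕1⊕0⊕1⊕1⊕0 = 0
s16: b16⊕b17⊕b18⊕b19⊕b20⊕b21⊕b22⊕b23⊕b24⊕b25⊕b26⊕b27⊕b28⊕b29⊕b30⊕b31 = 0⊕1⊕1⊕0⊕0⊕0⊕0⊕0⊕0⊕1⊕1⊕1⊕0⊕1⊕1⊕0 = 1
Syndrome (s16...s1) = 10101 → position 21.
Flip bit 21: corrected codeword = 0110111110101010110010001110110
Data bits at positions 3,5,6,7,9,10,11,12,13,14,15,17,18,19,20,21,22,23,24,25,26,27,28,29,30,31: 11111010101110010001110110

11111010101110010001110110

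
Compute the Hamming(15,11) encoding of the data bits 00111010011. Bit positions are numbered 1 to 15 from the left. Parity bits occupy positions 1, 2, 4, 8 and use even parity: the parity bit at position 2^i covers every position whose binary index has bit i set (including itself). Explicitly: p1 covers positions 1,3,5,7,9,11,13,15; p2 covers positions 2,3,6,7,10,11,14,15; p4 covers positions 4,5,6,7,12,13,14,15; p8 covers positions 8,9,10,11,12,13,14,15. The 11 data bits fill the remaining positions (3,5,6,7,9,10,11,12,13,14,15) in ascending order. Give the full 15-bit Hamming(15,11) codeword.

Place data bits at non-power-of-two positions: b3=0, b5=0, b6=1, b7=1, b9=1, b10=0, b11=1, b12=0, b13=0, b14=1, b15=1.
p1 = XOR of data positions {3,5,7,9,11,13,15} = 0⊕0⊕1⊕1⊕1⊕0⊕1 = 0
p2 = XOR of data positions {3,6,7,10,11,14,15} = 0⊕1⊕1⊕0⊕1⊕1⊕1 = 1
p4 = XOR of data positions {5,6,7,12,13,14,15} = 0⊕1⊕1⊕0⊕0⊕1⊕1 = 0
p8 = XOR of data positions {9,10,11,12,13,14,15} = 1⊕0⊕1⊕0⊕0⊕1⊕1 = 0
Codeword b1..b15 = 010001101010011

010001101010011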